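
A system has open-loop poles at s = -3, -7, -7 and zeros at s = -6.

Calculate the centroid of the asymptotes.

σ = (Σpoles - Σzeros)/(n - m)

σ = (Σpoles - Σzeros)/(n - m) = (-17 - (-6))/(3 - 1) = -11/2 = -5.5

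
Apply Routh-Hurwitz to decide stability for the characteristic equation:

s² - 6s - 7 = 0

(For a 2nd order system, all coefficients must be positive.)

Coefficients: 1, -6, -7. b=-6, c=-7 not positive, so system is unstable.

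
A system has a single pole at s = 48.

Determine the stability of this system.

Pole at s = 48 is in the right half-plane. Unstable.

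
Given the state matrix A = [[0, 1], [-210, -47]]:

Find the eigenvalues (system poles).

det(A - λI) = λ² - (-47)λ + 210 = (λ - (-5))(λ - (-42)). Eigenvalues: -5, -42.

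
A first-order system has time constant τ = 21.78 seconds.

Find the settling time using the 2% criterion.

For first-order system, 2% settling time ≈ 4τ = 4 × 21.78 = 87.12 s.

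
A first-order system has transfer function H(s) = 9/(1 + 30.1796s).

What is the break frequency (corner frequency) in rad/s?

Corner frequency = 1/τ = 1/30.1796 = 0.033 rad/s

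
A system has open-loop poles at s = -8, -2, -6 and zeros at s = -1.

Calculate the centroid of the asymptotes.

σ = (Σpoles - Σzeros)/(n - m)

σ = (Σpoles - Σzeros)/(n - m) = (-16 - (-1))/(3 - 1) = -15/2 = -7.5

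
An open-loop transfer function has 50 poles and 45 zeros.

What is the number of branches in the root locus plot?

Root locus has n branches where n = number of poles = 50.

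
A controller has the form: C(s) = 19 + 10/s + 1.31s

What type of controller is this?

This is a Proportional-Integral-Derivative (PID) controller.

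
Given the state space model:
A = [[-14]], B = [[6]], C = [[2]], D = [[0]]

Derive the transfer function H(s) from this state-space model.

(sI - A)⁻¹ = 1/(s + 14). H(s) = 2 × 6/(s + 14) + 0 = 12/(s + 14).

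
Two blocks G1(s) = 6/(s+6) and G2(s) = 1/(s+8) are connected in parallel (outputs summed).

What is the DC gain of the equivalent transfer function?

Parallel: G_eq = G1 + G2. DC gain = G1(0) + G2(0) = 6/6 + 1/8 = 1 + 0.125 = 1.125.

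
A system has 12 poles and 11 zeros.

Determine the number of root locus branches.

Root locus has n branches where n = number of poles = 12.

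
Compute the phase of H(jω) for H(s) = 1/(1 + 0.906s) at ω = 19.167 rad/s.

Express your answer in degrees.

Phase = -arctan(ωτ) = -arctan(19.167 × 0.906) = -86.7°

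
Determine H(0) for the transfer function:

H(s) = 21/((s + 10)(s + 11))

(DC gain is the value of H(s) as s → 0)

DC gain = H(0) = 21/(10 × 11) = 21/110 = 0.1909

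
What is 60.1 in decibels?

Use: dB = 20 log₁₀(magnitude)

dB = 20 log₁₀(60.1) = 35.6 dB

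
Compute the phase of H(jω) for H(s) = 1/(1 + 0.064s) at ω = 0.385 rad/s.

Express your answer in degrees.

Phase = -arctan(ωτ) = -arctan(0.385 × 0.064) = -1.4°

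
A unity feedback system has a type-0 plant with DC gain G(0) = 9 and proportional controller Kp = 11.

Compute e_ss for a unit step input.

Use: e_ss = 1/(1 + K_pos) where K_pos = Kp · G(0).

K_pos = Kp · G(0) = 11 × 9 = 99. e_ss = 1/(1 + 99) = 0.01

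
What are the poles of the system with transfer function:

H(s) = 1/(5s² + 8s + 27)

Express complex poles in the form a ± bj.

Discriminant = 8² - 4×5×27 = 64 - 540 = -476 < 0, so the poles are a complex conjugate pair s = (-8 ± j√476)/(2×5). Real part = -8/(2×5) = -8/10 = -0.8; imaginary part = ±√476/(2×5) ≈ 2.1817. Poles: s = -0.8 ± 2.1817j.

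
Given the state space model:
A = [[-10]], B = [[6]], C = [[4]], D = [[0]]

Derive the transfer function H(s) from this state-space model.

(sI - A)⁻¹ = 1/(s + 10). H(s) = 4 × 6/(s + 10) + 0 = 24/(s + 10).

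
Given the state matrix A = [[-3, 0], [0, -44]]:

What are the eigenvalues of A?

For diagonal matrix, eigenvalues are diagonal entries: λ₁ = -3, λ₂ = -44.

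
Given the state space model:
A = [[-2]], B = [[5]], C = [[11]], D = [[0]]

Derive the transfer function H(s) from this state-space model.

(sI - A)⁻¹ = 1/(s + 2). H(s) = 11 × 5/(s + 2) + 0 = 55/(s + 2).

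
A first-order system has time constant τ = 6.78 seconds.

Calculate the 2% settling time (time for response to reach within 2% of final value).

For first-order system, 2% settling time ≈ 4τ = 4 × 6.78 = 27.12 s.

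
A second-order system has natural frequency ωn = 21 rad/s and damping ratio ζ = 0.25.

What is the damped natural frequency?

ωd = ωn√(1 - ζ²) = 21√(1 - 0.25²) = 20.33 rad/s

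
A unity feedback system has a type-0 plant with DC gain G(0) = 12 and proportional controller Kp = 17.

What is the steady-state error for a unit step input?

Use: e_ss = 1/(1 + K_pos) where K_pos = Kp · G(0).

K_pos = Kp · G(0) = 17 × 12 = 204. e_ss = 1/(1 + 204) = 0.0049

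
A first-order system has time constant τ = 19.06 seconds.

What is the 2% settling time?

For first-order system, 2% settling time ≈ 4τ = 4 × 19.06 = 76.24 s.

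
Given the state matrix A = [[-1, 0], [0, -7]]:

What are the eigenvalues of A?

For diagonal matrix, eigenvalues are diagonal entries: λ₁ = -1, λ₂ = -7.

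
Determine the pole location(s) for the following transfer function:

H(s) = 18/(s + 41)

Pole is where denominator = 0: s + 41 = 0, so s = -41.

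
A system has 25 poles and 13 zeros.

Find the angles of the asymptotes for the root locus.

n - m = 25 - 13 = 12. Angles: θk = (2k + 1)·180°/12 = 15°, 45°, 75°, 105°, 135°, 165°, 195°, 225°, 255°, 285°, 315°, 345°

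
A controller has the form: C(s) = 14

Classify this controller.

This is a Proportional (P) controller.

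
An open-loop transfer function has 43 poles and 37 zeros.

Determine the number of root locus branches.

Root locus has n branches where n = number of poles = 43.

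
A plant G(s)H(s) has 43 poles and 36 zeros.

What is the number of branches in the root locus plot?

Root locus has n branches where n = number of poles = 43.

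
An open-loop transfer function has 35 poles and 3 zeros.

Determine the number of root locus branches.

Root locus has n branches where n = number of poles = 35.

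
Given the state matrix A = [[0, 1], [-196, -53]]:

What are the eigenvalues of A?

det(A - λI) = λ² - (-53)λ + 196 = (λ - (-49))(λ - (-4)). Eigenvalues: -49, -4.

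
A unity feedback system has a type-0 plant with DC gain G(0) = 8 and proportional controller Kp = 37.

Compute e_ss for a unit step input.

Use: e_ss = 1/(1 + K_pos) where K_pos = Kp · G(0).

K_pos = Kp · G(0) = 37 × 8 = 296. e_ss = 1/(1 + 296) = 0.0034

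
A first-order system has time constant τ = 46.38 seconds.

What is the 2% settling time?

For first-order system, 2% settling time ≈ 4τ = 4 × 46.38 = 185.52 s.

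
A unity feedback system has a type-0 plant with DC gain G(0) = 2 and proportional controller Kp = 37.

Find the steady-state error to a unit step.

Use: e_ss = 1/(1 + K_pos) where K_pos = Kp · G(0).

K_pos = Kp · G(0) = 37 × 2 = 74. e_ss = 1/(1 + 74) = 0.0133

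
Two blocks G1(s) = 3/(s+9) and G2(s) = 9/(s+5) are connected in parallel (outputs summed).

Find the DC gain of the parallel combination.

Parallel: G_eq = G1 + G2. DC gain = G1(0) + G2(0) = 3/9 + 9/5 = 0.3333 + 1.8 = 2.1333.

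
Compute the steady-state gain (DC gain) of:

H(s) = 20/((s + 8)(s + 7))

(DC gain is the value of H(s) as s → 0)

DC gain = H(0) = 20/(8 × 7) = 20/56 = 0.3571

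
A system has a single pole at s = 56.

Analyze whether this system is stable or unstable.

Pole at s = 56 is in the right half-plane. Unstable.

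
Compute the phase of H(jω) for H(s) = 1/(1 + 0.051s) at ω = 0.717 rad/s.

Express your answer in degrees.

Phase = -arctan(ωτ) = -arctan(0.717 × 0.051) = -2.1°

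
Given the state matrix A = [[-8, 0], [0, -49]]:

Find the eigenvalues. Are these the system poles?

For diagonal matrix, eigenvalues are diagonal entries: λ₁ = -8, λ₂ = -49. Eigenvalues of A = system poles.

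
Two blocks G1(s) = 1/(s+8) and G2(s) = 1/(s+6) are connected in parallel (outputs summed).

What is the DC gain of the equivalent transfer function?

Parallel: G_eq = G1 + G2. DC gain = G1(0) + G2(0) = 1/8 + 1/6 = 0.125 + 0.1667 = 0.2917.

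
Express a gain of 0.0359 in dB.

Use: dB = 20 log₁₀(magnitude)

dB = 20 log₁₀(0.0359) = -28.9 dB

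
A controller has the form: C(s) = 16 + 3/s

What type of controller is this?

This is a Proportional-Integral (PI) controller.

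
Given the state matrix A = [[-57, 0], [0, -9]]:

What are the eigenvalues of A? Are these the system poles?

For diagonal matrix, eigenvalues are diagonal entries: λ₁ = -57, λ₂ = -9. Eigenvalues of A = system poles.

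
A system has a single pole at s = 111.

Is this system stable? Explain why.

Pole at s = 111 is in the right half-plane. Unstable.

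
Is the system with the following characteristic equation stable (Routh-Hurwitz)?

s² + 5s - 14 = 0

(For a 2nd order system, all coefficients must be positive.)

Coefficients: 1, 5, -14. c=-14 not positive, so system is unstable.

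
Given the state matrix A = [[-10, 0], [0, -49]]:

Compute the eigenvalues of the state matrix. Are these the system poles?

For diagonal matrix, eigenvalues are diagonal entries: λ₁ = -10, λ₂ = -49. Eigenvalues of A = system poles.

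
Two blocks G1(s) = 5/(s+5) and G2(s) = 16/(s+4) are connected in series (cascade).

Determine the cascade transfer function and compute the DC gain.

Series: multiply transfer functions. G_eq = 5/(s+5) × 16/(s+4) = 80/((s+5)(s+4)). DC gain = 80/(5×4) = 4.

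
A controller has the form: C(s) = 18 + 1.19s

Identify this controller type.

This is a Proportional-Derivative (PD) controller.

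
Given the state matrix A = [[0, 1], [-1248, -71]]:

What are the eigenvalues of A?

det(A - λI) = λ² - (-71)λ + 1248 = (λ - (-39))(λ - (-32)). Eigenvalues: -39, -32.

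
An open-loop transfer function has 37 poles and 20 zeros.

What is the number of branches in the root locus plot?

Root locus has n branches where n = number of poles = 37.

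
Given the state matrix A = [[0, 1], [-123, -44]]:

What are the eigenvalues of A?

det(A - λI) = λ² - (-44)λ + 123 = (λ - (-41))(λ - (-3)). Eigenvalues: -41, -3.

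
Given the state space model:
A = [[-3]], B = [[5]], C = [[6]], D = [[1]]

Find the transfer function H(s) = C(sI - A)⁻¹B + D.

(sI - A)⁻¹ = 1/(s + 3). H(s) = 6×5/(s + 3) + 1 = (s + 33)/(s + 3).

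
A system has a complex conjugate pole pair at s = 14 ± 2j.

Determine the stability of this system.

Real part of poles is 14 (> 0, right half-plane). Unstable.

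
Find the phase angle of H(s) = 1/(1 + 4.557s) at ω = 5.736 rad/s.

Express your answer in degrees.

Phase = -arctan(ωτ) = -arctan(5.736 × 4.557) = -87.8°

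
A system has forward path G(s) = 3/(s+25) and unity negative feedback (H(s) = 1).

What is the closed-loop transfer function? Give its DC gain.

T(s) = G/(1+GH) = [3/(s+25)] / [1 + 3/(s+25)] = 3/(s+25+3) = 3/(s+28). DC gain = 3/28 = 0.1071.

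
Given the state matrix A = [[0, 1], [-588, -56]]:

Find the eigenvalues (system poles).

det(A - λI) = λ² - (-56)λ + 588 = (λ - (-42))(λ - (-14)). Eigenvalues: -42, -14.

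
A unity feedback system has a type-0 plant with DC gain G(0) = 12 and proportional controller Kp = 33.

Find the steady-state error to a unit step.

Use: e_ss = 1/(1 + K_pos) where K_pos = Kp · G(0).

K_pos = Kp · G(0) = 33 × 12 = 396. e_ss = 1/(1 + 396) = 0.0025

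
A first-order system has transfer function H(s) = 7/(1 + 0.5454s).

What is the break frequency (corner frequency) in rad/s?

Corner frequency = 1/τ = 1/0.5454 = 1.834 rad/s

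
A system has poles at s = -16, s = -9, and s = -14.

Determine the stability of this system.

All poles are in the left half-plane. System is stable.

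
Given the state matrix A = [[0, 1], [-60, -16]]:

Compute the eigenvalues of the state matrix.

det(A - λI) = λ² - (-16)λ + 60 = (λ - (-6))(λ - (-10)). Eigenvalues: -6, -10.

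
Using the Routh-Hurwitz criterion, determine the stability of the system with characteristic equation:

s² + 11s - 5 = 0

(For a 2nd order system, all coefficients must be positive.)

Coefficients: 1, 11, -5. c=-5 not positive, so system is unstable.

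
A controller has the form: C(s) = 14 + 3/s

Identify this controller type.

This is a Proportional-Integral (PI) controller.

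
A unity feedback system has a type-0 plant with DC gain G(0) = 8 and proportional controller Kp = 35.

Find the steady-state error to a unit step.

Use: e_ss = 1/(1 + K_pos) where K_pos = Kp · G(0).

K_pos = Kp · G(0) = 35 × 8 = 280. e_ss = 1/(1 + 280) = 0.0036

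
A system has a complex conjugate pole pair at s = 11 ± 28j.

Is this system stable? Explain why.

Real part of poles is 11 (> 0, right half-plane). Unstable.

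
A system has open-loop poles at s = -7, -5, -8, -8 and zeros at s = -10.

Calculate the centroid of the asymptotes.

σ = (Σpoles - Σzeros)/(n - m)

σ = (Σpoles - Σzeros)/(n - m) = (-28 - (-10))/(4 - 1) = -18/3 = -6.0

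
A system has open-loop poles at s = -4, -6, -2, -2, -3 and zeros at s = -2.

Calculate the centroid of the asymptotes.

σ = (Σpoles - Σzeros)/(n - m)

σ = (Σpoles - Σzeros)/(n - m) = (-17 - (-2))/(5 - 1) = -15/4 = -3.75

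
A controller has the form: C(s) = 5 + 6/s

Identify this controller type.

This is a Proportional-Integral (PI) controller.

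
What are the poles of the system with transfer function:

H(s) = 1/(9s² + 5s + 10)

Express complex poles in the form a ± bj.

Discriminant = 5² - 4×9×10 = 25 - 360 = -335 < 0, so the poles are a complex conjugate pair s = (-5 ± j√335)/(2×9). Real part = -5/(2×9) = -5/18 ≈ -0.2778; imaginary part = ±√335/(2×9) ≈ 1.0168. Poles: s = -0.2778 ± 1.0168j.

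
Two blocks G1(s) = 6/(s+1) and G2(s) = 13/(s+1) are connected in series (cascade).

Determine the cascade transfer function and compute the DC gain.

Series: multiply transfer functions. G_eq = 6/(s+1) × 13/(s+1) = 78/((s+1)(s+1)). DC gain = 78/(1×1) = 78.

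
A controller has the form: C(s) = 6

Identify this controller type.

This is a Proportional (P) controller.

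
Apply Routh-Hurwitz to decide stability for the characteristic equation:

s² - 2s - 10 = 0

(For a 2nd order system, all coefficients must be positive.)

Coefficients: 1, -2, -10. b=-2, c=-10 not positive, so system is unstable.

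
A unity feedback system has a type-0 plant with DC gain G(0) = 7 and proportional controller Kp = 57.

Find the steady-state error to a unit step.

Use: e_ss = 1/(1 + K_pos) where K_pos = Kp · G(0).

K_pos = Kp · G(0) = 57 × 7 = 399. e_ss = 1/(1 + 399) = 0.0025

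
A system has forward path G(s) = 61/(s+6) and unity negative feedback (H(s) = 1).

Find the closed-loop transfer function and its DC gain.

T(s) = G/(1+GH) = [61/(s+6)] / [1 + 61/(s+6)] = 61/(s+6+61) = 61/(s+67). DC gain = 61/67 = 0.9104.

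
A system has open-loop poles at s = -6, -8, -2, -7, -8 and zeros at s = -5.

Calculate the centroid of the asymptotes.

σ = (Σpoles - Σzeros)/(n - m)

σ = (Σpoles - Σzeros)/(n - m) = (-31 - (-5))/(5 - 1) = -26/4 = -6.5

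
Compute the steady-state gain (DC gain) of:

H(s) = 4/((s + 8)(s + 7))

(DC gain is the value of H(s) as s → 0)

DC gain = H(0) = 4/(8 × 7) = 4/56 = 0.0714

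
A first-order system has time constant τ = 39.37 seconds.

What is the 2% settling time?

For first-order system, 2% settling time ≈ 4τ = 4 × 39.37 = 157.48 s.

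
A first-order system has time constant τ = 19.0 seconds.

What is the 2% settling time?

For first-order system, 2% settling time ≈ 4τ = 4 × 19.0 = 76.0 s.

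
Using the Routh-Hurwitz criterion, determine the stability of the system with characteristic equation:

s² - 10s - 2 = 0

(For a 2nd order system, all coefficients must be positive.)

Coefficients: 1, -10, -2. b=-10, c=-2 not positive, so system is unstable.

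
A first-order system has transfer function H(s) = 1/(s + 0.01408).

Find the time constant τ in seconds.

For H(s) = 1/(s + 1/τ), the pole is at -1/τ = -0.01408, so τ = 1/0.01408 = 71.02 s.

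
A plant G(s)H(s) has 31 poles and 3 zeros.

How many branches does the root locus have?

Root locus has n branches where n = number of poles = 31.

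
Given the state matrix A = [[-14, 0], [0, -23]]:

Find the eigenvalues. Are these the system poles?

For diagonal matrix, eigenvalues are diagonal entries: λ₁ = -14, λ₂ = -23. Eigenvalues of A = system poles.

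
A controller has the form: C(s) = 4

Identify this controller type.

This is a Proportional (P) controller.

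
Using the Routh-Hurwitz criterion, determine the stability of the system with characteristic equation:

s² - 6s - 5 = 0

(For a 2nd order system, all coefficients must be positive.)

Coefficients: 1, -6, -5. b=-6, c=-5 not positive, so system is unstable.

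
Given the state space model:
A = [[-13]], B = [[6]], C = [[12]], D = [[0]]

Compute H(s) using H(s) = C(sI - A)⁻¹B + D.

(sI - A)⁻¹ = 1/(s + 13). H(s) = 12 × 6/(s + 13) + 0 = 72/(s + 13).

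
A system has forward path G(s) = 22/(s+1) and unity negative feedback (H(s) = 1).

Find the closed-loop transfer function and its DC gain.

T(s) = G/(1+GH) = [22/(s+1)] / [1 + 22/(s+1)] = 22/(s+1+22) = 22/(s+23). DC gain = 22/23 = 0.9565.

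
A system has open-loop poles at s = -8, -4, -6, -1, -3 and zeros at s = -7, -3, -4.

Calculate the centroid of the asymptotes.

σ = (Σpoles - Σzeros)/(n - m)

σ = (Σpoles - Σzeros)/(n - m) = (-22 - (-14))/(5 - 3) = -8/2 = -4.0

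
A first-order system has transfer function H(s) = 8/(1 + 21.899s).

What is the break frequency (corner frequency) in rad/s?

Corner frequency = 1/τ = 1/21.899 = 0.046 rad/s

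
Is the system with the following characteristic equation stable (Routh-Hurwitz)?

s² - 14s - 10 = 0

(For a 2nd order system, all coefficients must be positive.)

Coefficients: 1, -14, -10. b=-14, c=-10 not positive, so system is unstable.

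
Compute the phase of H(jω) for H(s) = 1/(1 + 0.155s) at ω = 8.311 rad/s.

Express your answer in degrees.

Phase = -arctan(ωτ) = -arctan(8.311 × 0.155) = -52.2°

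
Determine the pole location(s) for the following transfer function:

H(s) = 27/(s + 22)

Pole is where denominator = 0: s + 22 = 0, so s = -22.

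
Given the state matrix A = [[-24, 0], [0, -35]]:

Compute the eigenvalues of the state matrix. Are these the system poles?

For diagonal matrix, eigenvalues are diagonal entries: λ₁ = -24, λ₂ = -35. Eigenvalues of A = system poles.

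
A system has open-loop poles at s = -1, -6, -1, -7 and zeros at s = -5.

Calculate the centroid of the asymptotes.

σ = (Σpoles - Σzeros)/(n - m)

σ = (Σpoles - Σzeros)/(n - m) = (-15 - (-5))/(4 - 1) = -10/3 = -3.33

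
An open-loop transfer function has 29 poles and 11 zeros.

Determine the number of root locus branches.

Root locus has n branches where n = number of poles = 29.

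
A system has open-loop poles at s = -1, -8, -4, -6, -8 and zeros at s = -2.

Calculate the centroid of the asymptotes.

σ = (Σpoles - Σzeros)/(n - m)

σ = (Σpoles - Σzeros)/(n - m) = (-27 - (-2))/(5 - 1) = -25/4 = -6.25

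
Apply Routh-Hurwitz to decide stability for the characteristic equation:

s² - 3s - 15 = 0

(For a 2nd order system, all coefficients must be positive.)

Coefficients: 1, -3, -15. b=-3, c=-15 not positive, so system is unstable.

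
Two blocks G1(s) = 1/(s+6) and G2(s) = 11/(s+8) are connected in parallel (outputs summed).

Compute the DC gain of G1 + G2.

Parallel: G_eq = G1 + G2. DC gain = G1(0) + G2(0) = 1/6 + 11/8 = 0.1667 + 1.375 = 1.5417.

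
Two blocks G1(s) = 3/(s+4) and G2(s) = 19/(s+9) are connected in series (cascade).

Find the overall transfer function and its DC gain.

Series: multiply transfer functions. G_eq = 3/(s+4) × 19/(s+9) = 57/((s+4)(s+9)). DC gain = 57/(4×9) = 1.5833.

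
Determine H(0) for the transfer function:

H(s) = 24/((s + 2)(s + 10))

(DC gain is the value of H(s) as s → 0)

DC gain = H(0) = 24/(2 × 10) = 24/20 = 1.2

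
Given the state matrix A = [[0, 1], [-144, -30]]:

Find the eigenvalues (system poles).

det(A - λI) = λ² - (-30)λ + 144 = (λ - (-24))(λ - (-6)). Eigenvalues: -24, -6.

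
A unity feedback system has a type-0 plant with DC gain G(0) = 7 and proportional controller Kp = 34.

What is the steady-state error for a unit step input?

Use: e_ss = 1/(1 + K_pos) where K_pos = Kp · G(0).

K_pos = Kp · G(0) = 34 × 7 = 238. e_ss = 1/(1 + 238) = 0.0042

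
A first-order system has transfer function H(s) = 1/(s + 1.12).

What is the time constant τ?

For H(s) = 1/(s + 1/τ), the pole is at -1/τ = -1.12, so τ = 1/1.12 = 0.8929 s.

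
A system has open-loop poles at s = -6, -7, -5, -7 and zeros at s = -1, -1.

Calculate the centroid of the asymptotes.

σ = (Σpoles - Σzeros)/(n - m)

σ = (Σpoles - Σzeros)/(n - m) = (-25 - (-2))/(4 - 2) = -23/2 = -11.5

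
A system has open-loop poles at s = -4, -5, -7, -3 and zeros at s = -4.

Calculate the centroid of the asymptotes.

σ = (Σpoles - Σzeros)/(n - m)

σ = (Σpoles - Σzeros)/(n - m) = (-19 - (-4))/(4 - 1) = -15/3 = -5.0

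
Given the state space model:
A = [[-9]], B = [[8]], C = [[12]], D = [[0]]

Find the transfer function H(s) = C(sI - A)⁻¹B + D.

(sI - A)⁻¹ = 1/(s + 9). H(s) = 12 × 8/(s + 9) + 0 = 96/(s + 9).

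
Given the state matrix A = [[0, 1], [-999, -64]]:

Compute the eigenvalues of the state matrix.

det(A - λI) = λ² - (-64)λ + 999 = (λ - (-27))(λ - (-37)). Eigenvalues: -27, -37.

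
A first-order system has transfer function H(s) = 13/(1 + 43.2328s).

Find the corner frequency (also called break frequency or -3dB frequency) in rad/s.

Corner frequency = 1/τ = 1/43.2328 = 0.023 rad/s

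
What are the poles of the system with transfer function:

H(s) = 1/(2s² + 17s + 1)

Discriminant = 17² - 4×2×1 = 289 - 8 = 281 > 0, so two distinct real poles. Using quadratic formula: s = (-17 ± √281)/(2×2) = (-17 ± √281)/4, with √281 ≈ 16.7631. s₁ ≈ -0.0592, s₂ ≈ -8.4408. Poles: s₁ = -0.0592, s₂ = -8.4408.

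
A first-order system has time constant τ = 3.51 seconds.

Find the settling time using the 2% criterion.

For first-order system, 2% settling time ≈ 4τ = 4 × 3.51 = 14.04 s.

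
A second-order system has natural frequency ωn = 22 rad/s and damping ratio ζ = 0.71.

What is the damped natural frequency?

ωd = ωn√(1 - ζ²) = 22√(1 - 0.71²) = 15.49 rad/s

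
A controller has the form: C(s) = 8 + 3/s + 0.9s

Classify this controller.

This is a Proportional-Integral-Derivative (PID) controller.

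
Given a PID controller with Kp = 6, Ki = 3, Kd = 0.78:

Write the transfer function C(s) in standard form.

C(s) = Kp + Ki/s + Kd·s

Substituting values: C(s) = 6 + 3/s + 0.78s = (0.78s² + 6s + 3)/s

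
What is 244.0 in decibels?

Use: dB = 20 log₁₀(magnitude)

dB = 20 log₁₀(244.0) = 47.7 dB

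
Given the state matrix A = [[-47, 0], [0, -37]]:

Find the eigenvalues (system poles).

For diagonal matrix, eigenvalues are diagonal entries: λ₁ = -47, λ₂ = -37.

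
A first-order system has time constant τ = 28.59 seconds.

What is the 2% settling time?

For first-order system, 2% settling time ≈ 4τ = 4 × 28.59 = 114.36 s.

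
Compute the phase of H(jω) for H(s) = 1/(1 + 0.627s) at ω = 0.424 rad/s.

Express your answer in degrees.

Phase = -arctan(ωτ) = -arctan(0.424 × 0.627) = -14.9°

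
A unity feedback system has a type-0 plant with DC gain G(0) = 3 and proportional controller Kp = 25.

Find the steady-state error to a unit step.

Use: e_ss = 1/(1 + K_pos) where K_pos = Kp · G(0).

K_pos = Kp · G(0) = 25 × 3 = 75. e_ss = 1/(1 + 75) = 0.0132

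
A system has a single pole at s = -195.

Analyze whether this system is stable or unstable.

Pole at s = -195 is in the left half-plane. Stable.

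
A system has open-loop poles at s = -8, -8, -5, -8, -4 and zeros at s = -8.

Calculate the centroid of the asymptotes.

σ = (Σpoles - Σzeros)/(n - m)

σ = (Σpoles - Σzeros)/(n - m) = (-33 - (-8))/(5 - 1) = -25/4 = -6.25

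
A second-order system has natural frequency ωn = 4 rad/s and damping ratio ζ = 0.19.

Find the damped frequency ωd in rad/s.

ωd = ωn√(1 - ζ²) = 4√(1 - 0.19²) = 3.93 rad/s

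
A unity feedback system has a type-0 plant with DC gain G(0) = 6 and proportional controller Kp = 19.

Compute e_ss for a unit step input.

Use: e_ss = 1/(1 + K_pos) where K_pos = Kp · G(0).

K_pos = Kp · G(0) = 19 × 6 = 114. e_ss = 1/(1 + 114) = 0.0087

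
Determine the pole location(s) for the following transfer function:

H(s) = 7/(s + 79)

Pole is where denominator = 0: s + 79 = 0, so s = -79.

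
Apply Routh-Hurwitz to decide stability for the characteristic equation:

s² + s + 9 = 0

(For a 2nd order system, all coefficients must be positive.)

Coefficients: 1, 1, 9. All positive, so system is stable.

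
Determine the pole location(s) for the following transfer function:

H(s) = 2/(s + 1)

Pole is where denominator = 0: s + 1 = 0, so s = -1.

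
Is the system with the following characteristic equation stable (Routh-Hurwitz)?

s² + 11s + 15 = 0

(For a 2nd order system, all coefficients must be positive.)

Coefficients: 1, 11, 15. All positive, so system is stable.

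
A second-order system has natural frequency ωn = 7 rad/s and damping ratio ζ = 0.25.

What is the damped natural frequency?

ωd = ωn√(1 - ζ²) = 7√(1 - 0.25²) = 6.78 rad/s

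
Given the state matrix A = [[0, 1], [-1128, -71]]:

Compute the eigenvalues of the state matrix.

det(A - λI) = λ² - (-71)λ + 1128 = (λ - (-47))(λ - (-24)). Eigenvalues: -47, -24.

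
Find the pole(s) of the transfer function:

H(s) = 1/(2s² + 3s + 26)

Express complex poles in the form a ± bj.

Discriminant = 3² - 4×2×26 = 9 - 208 = -199 < 0, so the poles are a complex conjugate pair s = (-3 ± j√199)/(2×2). Real part = -3/(2×2) = -3/4 = -0.75; imaginary part = ±√199/(2×2) ≈ 3.5267. Poles: s = -0.75 ± 3.5267j.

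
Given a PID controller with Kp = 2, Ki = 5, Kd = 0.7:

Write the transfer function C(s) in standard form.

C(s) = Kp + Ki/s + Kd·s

Substituting values: C(s) = 2 + 5/s + 0.7s = (0.7s² + 2s + 5)/s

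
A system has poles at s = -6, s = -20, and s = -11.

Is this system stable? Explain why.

All poles are in the left half-plane. System is stable.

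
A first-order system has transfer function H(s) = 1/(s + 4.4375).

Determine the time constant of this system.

For H(s) = 1/(s + 1/τ), the pole is at -1/τ = -4.4375, so τ = 1/4.4375 = 0.2254 s.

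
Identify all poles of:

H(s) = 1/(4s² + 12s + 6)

Discriminant = 12² - 4×4×6 = 144 - 96 = 48 > 0, so two distinct real poles. Using quadratic formula: s = (-12 ± √48)/(2×4) = (-12 ± √48)/8, with √48 ≈ 6.9282. s₁ ≈ -0.6340, s₂ ≈ -2.3660. Poles: s₁ = -0.6340, s₂ = -2.3660.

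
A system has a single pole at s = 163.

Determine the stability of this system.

Pole at s = 163 is in the right half-plane. Unstable.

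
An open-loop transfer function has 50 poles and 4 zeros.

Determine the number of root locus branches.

Root locus has n branches where n = number of poles = 50.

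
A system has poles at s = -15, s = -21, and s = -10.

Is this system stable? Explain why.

All poles are in the left half-plane. System is stable.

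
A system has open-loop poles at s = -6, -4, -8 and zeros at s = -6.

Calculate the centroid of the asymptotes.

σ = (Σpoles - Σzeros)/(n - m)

σ = (Σpoles - Σzeros)/(n - m) = (-18 - (-6))/(3 - 1) = -12/2 = -6.0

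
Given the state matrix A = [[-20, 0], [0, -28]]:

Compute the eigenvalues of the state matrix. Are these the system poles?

For diagonal matrix, eigenvalues are diagonal entries: λ₁ = -20, λ₂ = -28. Eigenvalues of A = system poles.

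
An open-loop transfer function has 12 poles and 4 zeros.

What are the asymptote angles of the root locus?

n - m = 12 - 4 = 8. Angles: θk = (2k + 1)·180°/8 = 22.5°, 67.5°, 112.5°, 157.5°, 202.5°, 247.5°, 292.5°, 337.5°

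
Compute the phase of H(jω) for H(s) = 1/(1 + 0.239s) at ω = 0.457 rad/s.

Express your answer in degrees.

Phase = -arctan(ωτ) = -arctan(0.457 × 0.239) = -6.2°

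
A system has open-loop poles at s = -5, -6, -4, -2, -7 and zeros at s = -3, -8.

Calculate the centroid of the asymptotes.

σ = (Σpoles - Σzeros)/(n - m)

σ = (Σpoles - Σzeros)/(n - m) = (-24 - (-11))/(5 - 2) = -13/3 = -4.33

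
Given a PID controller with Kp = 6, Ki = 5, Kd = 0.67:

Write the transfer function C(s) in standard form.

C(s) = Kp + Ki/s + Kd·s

Substituting values: C(s) = 6 + 5/s + 0.67s = (0.67s² + 6s + 5)/s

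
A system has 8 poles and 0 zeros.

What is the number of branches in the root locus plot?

Root locus has n branches where n = number of poles = 8.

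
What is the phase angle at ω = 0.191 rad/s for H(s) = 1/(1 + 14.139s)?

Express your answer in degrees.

Phase = -arctan(ωτ) = -arctan(0.191 × 14.139) = -69.7°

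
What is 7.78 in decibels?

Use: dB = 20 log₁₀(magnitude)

dB = 20 log₁₀(7.78) = 17.8 dB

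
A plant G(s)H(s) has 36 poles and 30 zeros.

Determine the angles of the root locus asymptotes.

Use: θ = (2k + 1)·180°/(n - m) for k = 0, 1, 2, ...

n - m = 36 - 30 = 6. Angles: θk = (2k + 1)·180°/6 = 30°, 90°, 150°, 210°, 270°, 330°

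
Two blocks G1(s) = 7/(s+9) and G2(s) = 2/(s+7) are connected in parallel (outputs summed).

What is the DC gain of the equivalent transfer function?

Parallel: G_eq = G1 + G2. DC gain = G1(0) + G2(0) = 7/9 + 2/7 = 0.7778 + 0.2857 = 1.0635.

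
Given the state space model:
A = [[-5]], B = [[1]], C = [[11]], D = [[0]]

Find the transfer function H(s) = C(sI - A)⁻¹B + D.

(sI - A)⁻¹ = 1/(s + 5). H(s) = 11 × 1/(s + 5) + 0 = 11/(s + 5).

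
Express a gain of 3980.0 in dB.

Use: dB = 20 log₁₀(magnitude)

dB = 20 log₁₀(3980.0) = 72.0 dB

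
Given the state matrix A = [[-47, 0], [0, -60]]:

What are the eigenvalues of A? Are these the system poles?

For diagonal matrix, eigenvalues are diagonal entries: λ₁ = -47, λ₂ = -60. Eigenvalues of A = system poles.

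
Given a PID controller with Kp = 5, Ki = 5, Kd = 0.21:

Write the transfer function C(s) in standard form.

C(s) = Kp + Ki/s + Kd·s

Substituting values: C(s) = 5 + 5/s + 0.21s = (0.21s² + 5s + 5)/s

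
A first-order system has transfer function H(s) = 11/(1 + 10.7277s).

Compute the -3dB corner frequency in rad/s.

Corner frequency = 1/τ = 1/10.7277 = 0.093 rad/s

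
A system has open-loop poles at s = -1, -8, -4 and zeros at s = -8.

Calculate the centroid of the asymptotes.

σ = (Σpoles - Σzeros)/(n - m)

σ = (Σpoles - Σzeros)/(n - m) = (-13 - (-8))/(3 - 1) = -5/2 = -2.5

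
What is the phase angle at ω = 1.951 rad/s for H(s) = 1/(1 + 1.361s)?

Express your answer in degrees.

Phase = -arctan(ωτ) = -arctan(1.951 × 1.361) = -69.4°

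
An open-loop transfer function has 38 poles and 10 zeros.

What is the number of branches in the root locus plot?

Root locus has n branches where n = number of poles = 38.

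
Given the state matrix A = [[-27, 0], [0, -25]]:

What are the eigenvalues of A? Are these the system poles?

For diagonal matrix, eigenvalues are diagonal entries: λ₁ = -27, λ₂ = -25. Eigenvalues of A = system poles.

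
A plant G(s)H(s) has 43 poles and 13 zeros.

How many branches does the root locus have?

Root locus has n branches where n = number of poles = 43.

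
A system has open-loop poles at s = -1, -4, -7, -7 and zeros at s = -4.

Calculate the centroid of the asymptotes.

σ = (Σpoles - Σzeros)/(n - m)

σ = (Σpoles - Σzeros)/(n - m) = (-19 - (-4))/(4 - 1) = -15/3 = -5.0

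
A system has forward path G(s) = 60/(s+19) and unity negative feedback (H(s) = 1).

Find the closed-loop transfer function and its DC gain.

T(s) = G/(1+GH) = [60/(s+19)] / [1 + 60/(s+19)] = 60/(s+19+60) = 60/(s+79). DC gain = 60/79 = 0.7595.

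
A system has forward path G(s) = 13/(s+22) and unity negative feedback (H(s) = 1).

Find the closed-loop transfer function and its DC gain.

T(s) = G/(1+GH) = [13/(s+22)] / [1 + 13/(s+22)] = 13/(s+22+13) = 13/(s+35). DC gain = 13/35 = 0.3714.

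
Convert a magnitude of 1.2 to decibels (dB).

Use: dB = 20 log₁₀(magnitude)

dB = 20 log₁₀(1.2) = 1.6 dB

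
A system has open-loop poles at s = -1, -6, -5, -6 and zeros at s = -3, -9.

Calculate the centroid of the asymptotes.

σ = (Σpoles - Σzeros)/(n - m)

σ = (Σpoles - Σzeros)/(n - m) = (-18 - (-12))/(4 - 2) = -6/2 = -3.0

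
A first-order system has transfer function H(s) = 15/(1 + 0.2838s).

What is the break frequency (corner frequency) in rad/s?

Corner frequency = 1/τ = 1/0.2838 = 3.524 rad/s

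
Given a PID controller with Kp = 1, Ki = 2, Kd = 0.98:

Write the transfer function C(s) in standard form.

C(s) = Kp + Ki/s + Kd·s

Substituting values: C(s) = 1 + 2/s + 0.98s = (0.98s² + s + 2)/s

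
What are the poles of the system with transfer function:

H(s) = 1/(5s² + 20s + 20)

Discriminant = 20² - 4×5×20 = 400 - 400 = 0, so there is a repeated real pole at s = -20/(2×5) = -20/10 = -2. Pole: s = -2 (repeated, multiplicity 2).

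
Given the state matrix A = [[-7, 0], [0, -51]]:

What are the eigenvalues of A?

For diagonal matrix, eigenvalues are diagonal entries: λ₁ = -7, λ₂ = -51.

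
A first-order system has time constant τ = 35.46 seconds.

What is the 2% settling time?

For first-order system, 2% settling time ≈ 4τ = 4 × 35.46 = 141.84 s.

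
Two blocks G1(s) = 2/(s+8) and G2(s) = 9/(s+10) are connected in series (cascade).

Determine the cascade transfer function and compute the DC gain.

Series: multiply transfer functions. G_eq = 2/(s+8) × 9/(s+10) = 18/((s+8)(s+10)). DC gain = 18/(8×10) = 0.225.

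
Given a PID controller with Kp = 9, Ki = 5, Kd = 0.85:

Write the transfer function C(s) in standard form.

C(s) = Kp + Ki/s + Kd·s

Substituting values: C(s) = 9 + 5/s + 0.85s = (0.85s² + 9s + 5)/s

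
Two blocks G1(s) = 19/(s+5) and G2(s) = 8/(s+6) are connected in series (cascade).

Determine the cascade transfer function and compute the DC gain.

Series: multiply transfer functions. G_eq = 19/(s+5) × 8/(s+6) = 152/((s+5)(s+6)). DC gain = 152/(5×6) = 5.0667.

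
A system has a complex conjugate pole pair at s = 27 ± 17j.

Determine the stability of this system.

Real part of poles is 27 (> 0, right half-plane). Unstable.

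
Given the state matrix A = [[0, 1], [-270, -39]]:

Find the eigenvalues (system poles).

det(A - λI) = λ² - (-39)λ + 270 = (λ - (-9))(λ - (-30)). Eigenvalues: -9, -30.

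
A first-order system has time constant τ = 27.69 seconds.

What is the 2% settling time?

For first-order system, 2% settling time ≈ 4τ = 4 × 27.69 = 110.76 s.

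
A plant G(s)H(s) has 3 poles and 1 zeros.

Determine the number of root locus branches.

Root locus has n branches where n = number of poles = 3.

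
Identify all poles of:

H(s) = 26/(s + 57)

Pole is where denominator = 0: s + 57 = 0, so s = -57.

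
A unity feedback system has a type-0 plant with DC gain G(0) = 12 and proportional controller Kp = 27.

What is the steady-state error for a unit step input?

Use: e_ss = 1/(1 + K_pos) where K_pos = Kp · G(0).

K_pos = Kp · G(0) = 27 × 12 = 324. e_ss = 1/(1 + 324) = 0.0031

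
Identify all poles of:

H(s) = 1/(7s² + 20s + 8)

Discriminant = 20² - 4×7×8 = 400 - 224 = 176 > 0, so two distinct real poles. Using quadratic formula: s = (-20 ± √176)/(2×7) = (-20 ± √176)/14, with √176 ≈ 13.2665. s₁ ≈ -0.4810, s₂ ≈ -2.3762. Poles: s₁ = -0.4810, s₂ = -2.3762.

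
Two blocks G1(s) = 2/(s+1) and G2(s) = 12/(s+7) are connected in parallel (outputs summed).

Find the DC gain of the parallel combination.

Parallel: G_eq = G1 + G2. DC gain = G1(0) + G2(0) = 2/1 + 12/7 = 2 + 1.7143 = 3.7143.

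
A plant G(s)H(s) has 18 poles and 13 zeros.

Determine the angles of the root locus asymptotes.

n - m = 18 - 13 = 5. Angles: θk = (2k + 1)·180°/5 = 36°, 108°, 180°, 252°, 324°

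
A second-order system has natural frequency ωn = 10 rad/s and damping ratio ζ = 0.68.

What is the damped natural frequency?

ωd = ωn√(1 - ζ²) = 10√(1 - 0.68²) = 7.33 rad/s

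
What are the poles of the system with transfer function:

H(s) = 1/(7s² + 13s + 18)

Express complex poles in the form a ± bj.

Discriminant = 13² - 4×7×18 = 169 - 504 = -335 < 0, so the poles are a complex conjugate pair s = (-13 ± j√335)/(2×7). Real part = -13/(2×7) = -13/14 ≈ -0.9286; imaginary part = ±√335/(2×7) ≈ 1.3074. Poles: s = -0.9286 ± 1.3074j.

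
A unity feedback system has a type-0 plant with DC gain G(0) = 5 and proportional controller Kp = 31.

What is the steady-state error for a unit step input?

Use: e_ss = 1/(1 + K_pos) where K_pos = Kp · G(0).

K_pos = Kp · G(0) = 31 × 5 = 155. e_ss = 1/(1 + 155) = 0.0064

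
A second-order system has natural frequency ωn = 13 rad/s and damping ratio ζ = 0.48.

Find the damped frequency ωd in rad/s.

ωd = ωn√(1 - ζ²) = 13√(1 - 0.48²) = 11.4 rad/s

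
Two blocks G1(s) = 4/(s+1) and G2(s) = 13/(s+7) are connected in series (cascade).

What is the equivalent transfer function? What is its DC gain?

Series: multiply transfer functions. G_eq = 4/(s+1) × 13/(s+7) = 52/((s+1)(s+7)). DC gain = 52/(1×7) = 7.4286.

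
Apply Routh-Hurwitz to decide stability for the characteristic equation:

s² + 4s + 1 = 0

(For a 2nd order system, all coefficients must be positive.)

Coefficients: 1, 4, 1. All positive, so system is stable.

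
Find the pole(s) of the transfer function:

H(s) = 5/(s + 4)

Pole is where denominator = 0: s + 4 = 0, so s = -4.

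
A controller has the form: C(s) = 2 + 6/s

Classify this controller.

This is a Proportional-Integral (PI) controller.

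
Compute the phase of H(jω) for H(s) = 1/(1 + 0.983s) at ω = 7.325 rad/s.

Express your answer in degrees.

Phase = -arctan(ωτ) = -arctan(7.325 × 0.983) = -82.1°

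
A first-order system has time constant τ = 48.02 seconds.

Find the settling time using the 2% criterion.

For first-order system, 2% settling time ≈ 4τ = 4 × 48.02 = 192.08 s.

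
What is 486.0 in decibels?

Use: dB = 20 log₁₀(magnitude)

dB = 20 log₁₀(486.0) = 53.7 dB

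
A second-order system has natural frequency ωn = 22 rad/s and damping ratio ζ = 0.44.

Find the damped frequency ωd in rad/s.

ωd = ωn√(1 - ζ²) = 22√(1 - 0.44²) = 19.76 rad/s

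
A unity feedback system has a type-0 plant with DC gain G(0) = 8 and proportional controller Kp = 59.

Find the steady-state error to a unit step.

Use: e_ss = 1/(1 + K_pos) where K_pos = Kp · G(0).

K_pos = Kp · G(0) = 59 × 8 = 472. e_ss = 1/(1 + 472) = 0.0021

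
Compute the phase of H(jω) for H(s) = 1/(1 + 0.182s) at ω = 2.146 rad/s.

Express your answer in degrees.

Phase = -arctan(ωτ) = -arctan(2.146 × 0.182) = -21.3°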